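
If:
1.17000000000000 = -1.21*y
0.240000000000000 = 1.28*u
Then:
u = 0.19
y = -0.97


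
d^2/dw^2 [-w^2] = -2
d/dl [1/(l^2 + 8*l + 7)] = 2*(-l - 4)/(l^2 + 8*l + 7)^2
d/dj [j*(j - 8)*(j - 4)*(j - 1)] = 4*j^3 - 39*j^2 + 88*j - 32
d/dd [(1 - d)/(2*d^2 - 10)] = (-d^2 + 2*d*(d - 1) + 5)/(2*(d^2 - 5)^2)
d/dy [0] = 0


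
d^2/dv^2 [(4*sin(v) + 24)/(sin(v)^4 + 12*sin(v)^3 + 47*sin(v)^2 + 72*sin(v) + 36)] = 4*(-9*sin(v)^5 - 57*sin(v)^4 - 97*sin(v)^3 + 49*sin(v)^2 + 256*sin(v) + 170)/((sin(v) + 1)^2*(sin(v) + 2)^3*(sin(v) + 3)^3)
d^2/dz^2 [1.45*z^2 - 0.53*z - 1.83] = 2.90000000000000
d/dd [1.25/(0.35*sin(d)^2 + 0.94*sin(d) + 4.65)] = -(0.875*sin(d) + 1.175)*cos(d)/(0.35*sin(d)^2 + 0.94*sin(d) + 4.65)^2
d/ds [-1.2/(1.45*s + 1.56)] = 1.74/(1.45*s + 1.56)^2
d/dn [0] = 0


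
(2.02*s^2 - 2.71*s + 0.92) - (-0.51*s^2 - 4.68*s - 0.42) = 2.53*s^2 + 1.97*s + 1.34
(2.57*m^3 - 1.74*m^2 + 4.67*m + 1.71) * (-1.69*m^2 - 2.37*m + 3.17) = -4.3433*m^5 - 3.1503*m^4 + 4.3784*m^3 - 19.4736*m^2 + 10.7512*m + 5.4207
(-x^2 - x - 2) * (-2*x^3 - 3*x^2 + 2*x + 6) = 2*x^5 + 5*x^4 + 5*x^3 - 2*x^2 - 10*x - 12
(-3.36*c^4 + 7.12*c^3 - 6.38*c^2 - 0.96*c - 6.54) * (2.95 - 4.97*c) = 16.6992*c^5 - 45.2984*c^4 + 52.7126*c^3 - 14.0498*c^2 + 29.6718*c - 19.293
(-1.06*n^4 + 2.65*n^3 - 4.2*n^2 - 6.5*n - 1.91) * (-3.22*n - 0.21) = 3.4132*n^5 - 8.3104*n^4 + 12.9675*n^3 + 21.812*n^2 + 7.5152*n + 0.4011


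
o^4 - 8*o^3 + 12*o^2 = o^2*(o - 6)*(o - 2)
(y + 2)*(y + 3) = y^2 + 5*y + 6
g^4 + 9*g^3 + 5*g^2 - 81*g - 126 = (g - 3)*(g + 2)*(g + 3)*(g + 7)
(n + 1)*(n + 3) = n^2 + 4*n + 3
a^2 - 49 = (a - 7)*(a + 7)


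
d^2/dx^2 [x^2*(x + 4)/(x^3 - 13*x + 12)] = 2*(4*x^3 - 9*x^2 + 9)/(x^6 - 12*x^5 + 57*x^4 - 136*x^3 + 171*x^2 - 108*x + 27)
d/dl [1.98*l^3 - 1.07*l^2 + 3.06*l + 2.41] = 5.94*l^2 - 2.14*l + 3.06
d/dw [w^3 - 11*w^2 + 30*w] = 3*w^2 - 22*w + 30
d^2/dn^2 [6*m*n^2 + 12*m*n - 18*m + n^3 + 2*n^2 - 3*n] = 12*m + 6*n + 4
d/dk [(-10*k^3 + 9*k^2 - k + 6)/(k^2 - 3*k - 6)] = 2*(-5*k^4 + 30*k^3 + 77*k^2 - 60*k + 12)/(k^4 - 6*k^3 - 3*k^2 + 36*k + 36)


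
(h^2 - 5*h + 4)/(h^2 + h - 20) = (h - 1)/(h + 5)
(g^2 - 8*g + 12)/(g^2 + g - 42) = (g - 2)/(g + 7)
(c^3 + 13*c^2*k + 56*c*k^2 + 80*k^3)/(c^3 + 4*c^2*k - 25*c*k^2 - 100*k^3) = (c + 4*k)/(c - 5*k)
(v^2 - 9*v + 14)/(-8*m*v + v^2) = (-v^2 + 9*v - 14)/(v*(8*m - v))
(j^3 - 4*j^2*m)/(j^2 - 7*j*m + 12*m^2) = j^2/(j - 3*m)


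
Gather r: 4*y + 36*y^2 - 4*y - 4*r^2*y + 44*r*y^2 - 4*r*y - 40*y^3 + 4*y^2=-4*r^2*y + r*(44*y^2 - 4*y) - 40*y^3 + 40*y^2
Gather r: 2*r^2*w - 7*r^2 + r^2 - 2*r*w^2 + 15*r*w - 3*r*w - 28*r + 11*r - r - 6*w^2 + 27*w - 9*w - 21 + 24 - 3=r^2*(2*w - 6) + r*(-2*w^2 + 12*w - 18) - 6*w^2 + 18*w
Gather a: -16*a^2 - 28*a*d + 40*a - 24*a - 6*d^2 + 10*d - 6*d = -16*a^2 + a*(16 - 28*d) - 6*d^2 + 4*d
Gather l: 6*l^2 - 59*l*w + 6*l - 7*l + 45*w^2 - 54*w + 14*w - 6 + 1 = 6*l^2 + l*(-59*w - 1) + 45*w^2 - 40*w - 5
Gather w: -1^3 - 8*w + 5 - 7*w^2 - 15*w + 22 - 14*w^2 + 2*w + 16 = -21*w^2 - 21*w + 42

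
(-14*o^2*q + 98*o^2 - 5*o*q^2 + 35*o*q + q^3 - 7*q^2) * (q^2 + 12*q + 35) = -14*o^2*q^3 - 70*o^2*q^2 + 686*o^2*q + 3430*o^2 - 5*o*q^4 - 25*o*q^3 + 245*o*q^2 + 1225*o*q + q^5 + 5*q^4 - 49*q^3 - 245*q^2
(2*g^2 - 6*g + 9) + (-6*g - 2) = 2*g^2 - 12*g + 7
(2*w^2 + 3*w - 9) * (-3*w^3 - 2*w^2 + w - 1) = -6*w^5 - 13*w^4 + 23*w^3 + 19*w^2 - 12*w + 9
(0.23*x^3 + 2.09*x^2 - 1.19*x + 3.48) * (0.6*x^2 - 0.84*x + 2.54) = 0.138*x^5 + 1.0608*x^4 - 1.8854*x^3 + 8.3962*x^2 - 5.9458*x + 8.8392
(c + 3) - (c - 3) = 6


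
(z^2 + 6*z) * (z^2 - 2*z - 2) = z^4 + 4*z^3 - 14*z^2 - 12*z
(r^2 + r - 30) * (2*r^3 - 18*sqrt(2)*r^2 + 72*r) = 2*r^5 - 18*sqrt(2)*r^4 + 2*r^4 - 18*sqrt(2)*r^3 + 12*r^3 + 72*r^2 + 540*sqrt(2)*r^2 - 2160*r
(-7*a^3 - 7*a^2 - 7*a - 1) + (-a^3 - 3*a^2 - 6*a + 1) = -8*a^3 - 10*a^2 - 13*a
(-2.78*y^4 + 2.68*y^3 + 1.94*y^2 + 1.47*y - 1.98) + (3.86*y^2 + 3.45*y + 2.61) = -2.78*y^4 + 2.68*y^3 + 5.8*y^2 + 4.92*y + 0.63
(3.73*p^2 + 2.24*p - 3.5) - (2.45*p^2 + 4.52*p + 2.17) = 1.28*p^2 - 2.28*p - 5.67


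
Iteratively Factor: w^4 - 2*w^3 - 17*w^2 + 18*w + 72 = (w + 3)*(w^3 - 5*w^2 - 2*w + 24) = (w + 2)*(w + 3)*(w^2 - 7*w + 12) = (w - 3)*(w + 2)*(w + 3)*(w - 4)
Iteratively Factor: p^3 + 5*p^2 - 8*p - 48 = (p + 4)*(p^2 + p - 12) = (p - 3)*(p + 4)*(p + 4)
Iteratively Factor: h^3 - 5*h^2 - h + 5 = (h - 1)*(h^2 - 4*h - 5) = (h - 5)*(h - 1)*(h + 1)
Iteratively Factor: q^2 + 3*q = (q)*(q + 3)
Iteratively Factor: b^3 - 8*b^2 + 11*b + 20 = (b - 5)*(b^2 - 3*b - 4) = (b - 5)*(b + 1)*(b - 4)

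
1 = 1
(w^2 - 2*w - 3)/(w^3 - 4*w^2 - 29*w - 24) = (w - 3)/(w^2 - 5*w - 24)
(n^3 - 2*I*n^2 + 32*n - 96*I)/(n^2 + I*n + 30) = (n^2 - 8*I*n - 16)/(n - 5*I)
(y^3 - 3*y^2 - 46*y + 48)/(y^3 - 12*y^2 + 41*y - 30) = (y^2 - 2*y - 48)/(y^2 - 11*y + 30)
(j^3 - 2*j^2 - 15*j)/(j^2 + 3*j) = j - 5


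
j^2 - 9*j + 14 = (j - 7)*(j - 2)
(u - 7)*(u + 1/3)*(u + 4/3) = u^3 - 16*u^2/3 - 101*u/9 - 28/9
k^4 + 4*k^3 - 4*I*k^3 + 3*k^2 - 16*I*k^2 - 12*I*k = k*(k + 1)*(k + 3)*(k - 4*I)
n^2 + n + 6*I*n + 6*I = (n + 1)*(n + 6*I)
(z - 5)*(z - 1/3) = z^2 - 16*z/3 + 5/3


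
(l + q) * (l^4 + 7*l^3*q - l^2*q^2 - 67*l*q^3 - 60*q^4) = l^5 + 8*l^4*q + 6*l^3*q^2 - 68*l^2*q^3 - 127*l*q^4 - 60*q^5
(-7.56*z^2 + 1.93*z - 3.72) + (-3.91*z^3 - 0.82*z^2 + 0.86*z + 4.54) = -3.91*z^3 - 8.38*z^2 + 2.79*z + 0.82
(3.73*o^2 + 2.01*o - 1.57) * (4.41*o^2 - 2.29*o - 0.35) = 16.4493*o^4 + 0.322399999999998*o^3 - 12.8321*o^2 + 2.8918*o + 0.5495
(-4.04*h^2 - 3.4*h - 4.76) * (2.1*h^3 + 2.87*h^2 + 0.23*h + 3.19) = -8.484*h^5 - 18.7348*h^4 - 20.6832*h^3 - 27.3308*h^2 - 11.9408*h - 15.1844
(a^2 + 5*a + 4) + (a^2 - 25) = 2*a^2 + 5*a - 21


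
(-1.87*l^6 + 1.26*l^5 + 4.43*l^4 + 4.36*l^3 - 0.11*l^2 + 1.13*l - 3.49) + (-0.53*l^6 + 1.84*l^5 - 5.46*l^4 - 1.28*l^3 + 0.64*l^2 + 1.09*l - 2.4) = -2.4*l^6 + 3.1*l^5 - 1.03*l^4 + 3.08*l^3 + 0.53*l^2 + 2.22*l - 5.89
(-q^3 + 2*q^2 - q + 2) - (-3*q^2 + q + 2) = -q^3 + 5*q^2 - 2*q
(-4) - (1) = -5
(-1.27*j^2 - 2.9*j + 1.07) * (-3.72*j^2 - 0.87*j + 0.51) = 4.7244*j^4 + 11.8929*j^3 - 2.1051*j^2 - 2.4099*j + 0.5457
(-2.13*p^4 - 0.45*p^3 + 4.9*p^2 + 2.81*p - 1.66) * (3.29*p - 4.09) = -7.0077*p^5 + 7.2312*p^4 + 17.9615*p^3 - 10.7961*p^2 - 16.9543*p + 6.7894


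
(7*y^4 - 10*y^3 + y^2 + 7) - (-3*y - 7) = 7*y^4 - 10*y^3 + y^2 + 3*y + 14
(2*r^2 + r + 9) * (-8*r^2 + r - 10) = -16*r^4 - 6*r^3 - 91*r^2 - r - 90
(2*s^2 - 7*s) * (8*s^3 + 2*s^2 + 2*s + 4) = 16*s^5 - 52*s^4 - 10*s^3 - 6*s^2 - 28*s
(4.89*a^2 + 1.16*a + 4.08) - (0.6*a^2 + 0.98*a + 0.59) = 4.29*a^2 + 0.18*a + 3.49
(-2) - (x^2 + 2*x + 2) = -x^2 - 2*x - 4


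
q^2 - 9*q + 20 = (q - 5)*(q - 4)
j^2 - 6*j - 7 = (j - 7)*(j + 1)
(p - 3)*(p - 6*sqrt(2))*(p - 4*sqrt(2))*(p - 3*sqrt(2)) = p^4 - 13*sqrt(2)*p^3 - 3*p^3 + 39*sqrt(2)*p^2 + 108*p^2 - 324*p - 144*sqrt(2)*p + 432*sqrt(2)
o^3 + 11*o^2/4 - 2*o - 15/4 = (o - 5/4)*(o + 1)*(o + 3)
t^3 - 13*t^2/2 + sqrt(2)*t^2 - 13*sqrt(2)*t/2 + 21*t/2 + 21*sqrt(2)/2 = (t - 7/2)*(t - 3)*(t + sqrt(2))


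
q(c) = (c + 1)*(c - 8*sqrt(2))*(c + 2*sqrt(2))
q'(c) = (c + 1)*(c - 8*sqrt(2)) + (c + 1)*(c + 2*sqrt(2)) + (c - 8*sqrt(2))*(c + 2*sqrt(2))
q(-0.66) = -8.83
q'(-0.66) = -29.30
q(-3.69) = -34.77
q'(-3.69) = 55.60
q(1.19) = -89.09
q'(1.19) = -54.05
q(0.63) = -60.23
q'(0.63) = -48.73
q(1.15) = -86.94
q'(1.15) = -53.73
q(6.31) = -334.26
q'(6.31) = -15.50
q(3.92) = -245.49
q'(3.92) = -53.07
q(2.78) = -180.91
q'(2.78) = -58.92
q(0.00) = -32.00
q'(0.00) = -40.49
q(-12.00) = -2352.06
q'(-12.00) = 571.16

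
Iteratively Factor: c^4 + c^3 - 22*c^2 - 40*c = (c + 2)*(c^3 - c^2 - 20*c) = (c - 5)*(c + 2)*(c^2 + 4*c) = c*(c - 5)*(c + 2)*(c + 4)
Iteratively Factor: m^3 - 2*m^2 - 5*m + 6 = (m - 3)*(m^2 + m - 2) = (m - 3)*(m + 2)*(m - 1)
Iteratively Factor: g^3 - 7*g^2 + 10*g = (g - 2)*(g^2 - 5*g) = g*(g - 2)*(g - 5)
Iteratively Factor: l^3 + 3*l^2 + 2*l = (l + 2)*(l^2 + l) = (l + 1)*(l + 2)*(l)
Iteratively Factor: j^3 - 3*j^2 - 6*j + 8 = (j + 2)*(j^2 - 5*j + 4) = (j - 1)*(j + 2)*(j - 4)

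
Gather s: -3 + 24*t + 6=24*t + 3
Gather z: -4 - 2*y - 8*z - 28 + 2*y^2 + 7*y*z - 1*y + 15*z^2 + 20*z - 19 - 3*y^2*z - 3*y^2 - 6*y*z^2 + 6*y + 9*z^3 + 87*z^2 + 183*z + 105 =-y^2 + 3*y + 9*z^3 + z^2*(102 - 6*y) + z*(-3*y^2 + 7*y + 195) + 54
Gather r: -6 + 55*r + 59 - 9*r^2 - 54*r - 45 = -9*r^2 + r + 8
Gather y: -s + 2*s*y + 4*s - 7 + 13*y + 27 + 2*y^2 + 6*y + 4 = 3*s + 2*y^2 + y*(2*s + 19) + 24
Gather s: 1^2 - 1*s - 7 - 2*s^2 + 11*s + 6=-2*s^2 + 10*s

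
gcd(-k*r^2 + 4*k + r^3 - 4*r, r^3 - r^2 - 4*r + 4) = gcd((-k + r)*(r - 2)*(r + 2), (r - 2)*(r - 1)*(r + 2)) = r^2 - 4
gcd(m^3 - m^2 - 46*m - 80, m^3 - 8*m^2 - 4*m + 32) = m^2 - 6*m - 16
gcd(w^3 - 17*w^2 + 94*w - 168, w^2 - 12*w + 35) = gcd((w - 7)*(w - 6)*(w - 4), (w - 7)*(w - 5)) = w - 7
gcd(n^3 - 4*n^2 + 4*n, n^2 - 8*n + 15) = 1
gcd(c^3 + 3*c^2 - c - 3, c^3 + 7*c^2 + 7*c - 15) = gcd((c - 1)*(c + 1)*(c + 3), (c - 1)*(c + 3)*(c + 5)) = c^2 + 2*c - 3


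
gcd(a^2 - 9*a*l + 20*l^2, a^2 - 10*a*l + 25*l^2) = a - 5*l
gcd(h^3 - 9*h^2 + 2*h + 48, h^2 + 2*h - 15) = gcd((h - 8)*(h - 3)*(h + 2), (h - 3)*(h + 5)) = h - 3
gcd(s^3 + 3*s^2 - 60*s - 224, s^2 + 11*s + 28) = s^2 + 11*s + 28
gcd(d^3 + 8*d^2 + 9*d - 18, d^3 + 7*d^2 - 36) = d^2 + 9*d + 18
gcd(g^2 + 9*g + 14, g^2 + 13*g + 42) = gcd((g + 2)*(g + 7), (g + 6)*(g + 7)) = g + 7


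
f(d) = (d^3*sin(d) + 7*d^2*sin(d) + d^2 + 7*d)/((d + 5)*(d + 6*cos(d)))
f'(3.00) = 2.95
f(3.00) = -1.82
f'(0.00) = 0.23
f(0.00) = 0.00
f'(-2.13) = 1.21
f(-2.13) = 1.91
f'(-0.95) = 4.18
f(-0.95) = -0.99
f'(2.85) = 2.85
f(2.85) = -2.25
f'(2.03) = 75.89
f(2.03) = -11.68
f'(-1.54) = 18.19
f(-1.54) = 4.55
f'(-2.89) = 1.33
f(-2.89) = 1.11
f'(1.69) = 35.70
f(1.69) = 6.02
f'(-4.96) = 7186.21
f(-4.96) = -276.10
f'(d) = (d^3*cos(d) + 3*d^2*sin(d) + 7*d^2*cos(d) + 14*d*sin(d) + 2*d + 7)/((d + 5)*(d + 6*cos(d))) + (6*sin(d) - 1)*(d^3*sin(d) + 7*d^2*sin(d) + d^2 + 7*d)/((d + 5)*(d + 6*cos(d))^2) - (d^3*sin(d) + 7*d^2*sin(d) + d^2 + 7*d)/((d + 5)^2*(d + 6*cos(d)))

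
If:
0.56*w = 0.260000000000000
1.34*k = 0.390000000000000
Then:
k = 0.29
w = 0.46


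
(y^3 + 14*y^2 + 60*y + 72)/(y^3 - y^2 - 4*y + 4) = (y^2 + 12*y + 36)/(y^2 - 3*y + 2)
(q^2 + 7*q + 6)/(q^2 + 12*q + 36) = (q + 1)/(q + 6)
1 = 1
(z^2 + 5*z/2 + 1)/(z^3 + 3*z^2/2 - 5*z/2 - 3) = (2*z + 1)/(2*z^2 - z - 3)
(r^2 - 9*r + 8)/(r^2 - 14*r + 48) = (r - 1)/(r - 6)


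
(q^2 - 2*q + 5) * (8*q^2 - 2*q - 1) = 8*q^4 - 18*q^3 + 43*q^2 - 8*q - 5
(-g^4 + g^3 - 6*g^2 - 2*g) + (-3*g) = -g^4 + g^3 - 6*g^2 - 5*g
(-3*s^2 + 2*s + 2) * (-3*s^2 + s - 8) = 9*s^4 - 9*s^3 + 20*s^2 - 14*s - 16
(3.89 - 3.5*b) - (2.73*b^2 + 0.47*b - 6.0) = -2.73*b^2 - 3.97*b + 9.89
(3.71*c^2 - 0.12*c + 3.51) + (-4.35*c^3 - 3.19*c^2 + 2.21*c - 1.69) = -4.35*c^3 + 0.52*c^2 + 2.09*c + 1.82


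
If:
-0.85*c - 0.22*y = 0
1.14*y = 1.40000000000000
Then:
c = -0.32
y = 1.23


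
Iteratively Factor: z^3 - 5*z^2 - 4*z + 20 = (z - 2)*(z^2 - 3*z - 10) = (z - 2)*(z + 2)*(z - 5)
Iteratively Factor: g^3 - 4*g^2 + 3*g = (g - 1)*(g^2 - 3*g) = (g - 3)*(g - 1)*(g)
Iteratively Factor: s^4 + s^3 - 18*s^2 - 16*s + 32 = (s - 4)*(s^3 + 5*s^2 + 2*s - 8) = (s - 4)*(s - 1)*(s^2 + 6*s + 8) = (s - 4)*(s - 1)*(s + 4)*(s + 2)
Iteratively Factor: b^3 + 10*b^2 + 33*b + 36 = (b + 4)*(b^2 + 6*b + 9) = (b + 3)*(b + 4)*(b + 3)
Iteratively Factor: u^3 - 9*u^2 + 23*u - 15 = (u - 5)*(u^2 - 4*u + 3) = (u - 5)*(u - 3)*(u - 1)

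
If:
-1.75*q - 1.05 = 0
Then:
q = -0.60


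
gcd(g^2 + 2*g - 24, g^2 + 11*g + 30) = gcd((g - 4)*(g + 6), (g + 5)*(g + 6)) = g + 6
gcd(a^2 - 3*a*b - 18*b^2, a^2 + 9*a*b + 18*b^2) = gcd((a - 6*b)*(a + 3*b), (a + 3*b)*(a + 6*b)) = a + 3*b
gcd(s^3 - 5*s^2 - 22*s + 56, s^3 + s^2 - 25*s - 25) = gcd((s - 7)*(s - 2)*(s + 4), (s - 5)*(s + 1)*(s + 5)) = 1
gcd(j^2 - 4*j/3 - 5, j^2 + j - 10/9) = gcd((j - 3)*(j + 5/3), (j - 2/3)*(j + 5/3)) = j + 5/3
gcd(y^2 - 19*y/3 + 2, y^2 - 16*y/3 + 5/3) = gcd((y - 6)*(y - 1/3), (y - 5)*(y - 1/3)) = y - 1/3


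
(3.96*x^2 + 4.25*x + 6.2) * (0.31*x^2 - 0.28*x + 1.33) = 1.2276*x^4 + 0.2087*x^3 + 5.9988*x^2 + 3.9165*x + 8.246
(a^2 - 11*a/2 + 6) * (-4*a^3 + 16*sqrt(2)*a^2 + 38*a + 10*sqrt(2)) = -4*a^5 + 22*a^4 + 16*sqrt(2)*a^4 - 88*sqrt(2)*a^3 + 14*a^3 - 209*a^2 + 106*sqrt(2)*a^2 - 55*sqrt(2)*a + 228*a + 60*sqrt(2)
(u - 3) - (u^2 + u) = -u^2 - 3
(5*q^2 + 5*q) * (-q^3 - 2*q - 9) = -5*q^5 - 5*q^4 - 10*q^3 - 55*q^2 - 45*q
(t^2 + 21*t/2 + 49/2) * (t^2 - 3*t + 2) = t^4 + 15*t^3/2 - 5*t^2 - 105*t/2 + 49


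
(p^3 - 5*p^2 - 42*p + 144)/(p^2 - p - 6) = (p^2 - 2*p - 48)/(p + 2)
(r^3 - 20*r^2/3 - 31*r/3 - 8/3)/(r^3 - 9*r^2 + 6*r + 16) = (r + 1/3)/(r - 2)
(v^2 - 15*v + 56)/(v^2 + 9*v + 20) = (v^2 - 15*v + 56)/(v^2 + 9*v + 20)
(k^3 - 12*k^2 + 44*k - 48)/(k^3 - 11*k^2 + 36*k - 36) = (k - 4)/(k - 3)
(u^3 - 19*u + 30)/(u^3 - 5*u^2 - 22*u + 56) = (u^2 + 2*u - 15)/(u^2 - 3*u - 28)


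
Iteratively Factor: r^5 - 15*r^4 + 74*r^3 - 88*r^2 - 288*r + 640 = (r - 4)*(r^4 - 11*r^3 + 30*r^2 + 32*r - 160) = (r - 4)^2*(r^3 - 7*r^2 + 2*r + 40) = (r - 4)^2*(r + 2)*(r^2 - 9*r + 20) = (r - 4)^3*(r + 2)*(r - 5)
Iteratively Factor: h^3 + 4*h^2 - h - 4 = (h + 1)*(h^2 + 3*h - 4) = (h - 1)*(h + 1)*(h + 4)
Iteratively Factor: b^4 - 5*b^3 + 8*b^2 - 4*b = (b - 1)*(b^3 - 4*b^2 + 4*b) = b*(b - 1)*(b^2 - 4*b + 4) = b*(b - 2)*(b - 1)*(b - 2)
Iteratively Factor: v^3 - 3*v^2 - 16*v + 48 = (v + 4)*(v^2 - 7*v + 12) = (v - 4)*(v + 4)*(v - 3)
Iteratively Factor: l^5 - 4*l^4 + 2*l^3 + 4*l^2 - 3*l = (l - 3)*(l^4 - l^3 - l^2 + l) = (l - 3)*(l - 1)*(l^3 - l) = (l - 3)*(l - 1)^2*(l^2 + l) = (l - 3)*(l - 1)^2*(l + 1)*(l)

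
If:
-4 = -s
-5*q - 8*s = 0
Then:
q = -32/5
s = 4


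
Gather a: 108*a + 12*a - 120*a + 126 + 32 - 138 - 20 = 0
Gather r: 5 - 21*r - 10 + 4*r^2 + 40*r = 4*r^2 + 19*r - 5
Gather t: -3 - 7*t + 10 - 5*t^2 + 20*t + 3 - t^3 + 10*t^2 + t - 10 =-t^3 + 5*t^2 + 14*t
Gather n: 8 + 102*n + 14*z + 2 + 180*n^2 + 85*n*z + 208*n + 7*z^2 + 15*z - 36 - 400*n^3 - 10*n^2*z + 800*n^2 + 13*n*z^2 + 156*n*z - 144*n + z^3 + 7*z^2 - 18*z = -400*n^3 + n^2*(980 - 10*z) + n*(13*z^2 + 241*z + 166) + z^3 + 14*z^2 + 11*z - 26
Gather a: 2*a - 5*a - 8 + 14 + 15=21 - 3*a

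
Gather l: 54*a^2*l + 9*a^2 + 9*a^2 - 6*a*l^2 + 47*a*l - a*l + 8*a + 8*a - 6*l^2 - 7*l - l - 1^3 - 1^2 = 18*a^2 + 16*a + l^2*(-6*a - 6) + l*(54*a^2 + 46*a - 8) - 2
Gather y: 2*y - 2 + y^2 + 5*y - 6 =y^2 + 7*y - 8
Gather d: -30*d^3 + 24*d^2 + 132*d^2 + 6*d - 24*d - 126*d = -30*d^3 + 156*d^2 - 144*d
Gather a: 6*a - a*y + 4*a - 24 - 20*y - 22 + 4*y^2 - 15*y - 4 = a*(10 - y) + 4*y^2 - 35*y - 50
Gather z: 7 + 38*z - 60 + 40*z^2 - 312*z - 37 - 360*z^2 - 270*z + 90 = -320*z^2 - 544*z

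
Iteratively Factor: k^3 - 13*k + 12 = (k - 1)*(k^2 + k - 12) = (k - 3)*(k - 1)*(k + 4)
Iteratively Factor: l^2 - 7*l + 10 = (l - 2)*(l - 5)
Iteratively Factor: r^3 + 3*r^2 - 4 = (r - 1)*(r^2 + 4*r + 4) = (r - 1)*(r + 2)*(r + 2)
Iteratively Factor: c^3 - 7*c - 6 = (c + 2)*(c^2 - 2*c - 3) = (c + 1)*(c + 2)*(c - 3)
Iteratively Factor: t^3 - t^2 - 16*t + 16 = (t - 4)*(t^2 + 3*t - 4) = (t - 4)*(t - 1)*(t + 4)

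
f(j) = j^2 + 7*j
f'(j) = 2*j + 7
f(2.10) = 19.11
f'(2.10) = 11.20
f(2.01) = 18.11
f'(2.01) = 11.02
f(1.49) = 12.65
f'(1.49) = 9.98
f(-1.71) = -9.05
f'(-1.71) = 3.58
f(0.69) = 5.31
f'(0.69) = 8.38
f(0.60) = 4.56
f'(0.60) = 8.20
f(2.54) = 24.23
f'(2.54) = 12.08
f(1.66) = 14.38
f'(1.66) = 10.32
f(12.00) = 228.00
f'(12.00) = 31.00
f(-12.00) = 60.00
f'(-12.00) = -17.00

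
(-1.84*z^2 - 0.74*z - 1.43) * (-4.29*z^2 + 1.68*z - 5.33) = 7.8936*z^4 + 0.0833999999999997*z^3 + 14.6987*z^2 + 1.5418*z + 7.6219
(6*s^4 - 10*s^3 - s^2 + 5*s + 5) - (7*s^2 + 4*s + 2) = 6*s^4 - 10*s^3 - 8*s^2 + s + 3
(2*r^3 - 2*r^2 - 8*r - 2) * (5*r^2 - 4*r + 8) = 10*r^5 - 18*r^4 - 16*r^3 + 6*r^2 - 56*r - 16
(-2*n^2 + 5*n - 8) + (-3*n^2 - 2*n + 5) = -5*n^2 + 3*n - 3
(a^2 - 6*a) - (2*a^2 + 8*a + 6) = -a^2 - 14*a - 6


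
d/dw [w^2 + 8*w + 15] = 2*w + 8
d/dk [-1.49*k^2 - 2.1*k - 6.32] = -2.98*k - 2.1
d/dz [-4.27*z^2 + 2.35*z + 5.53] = 2.35 - 8.54*z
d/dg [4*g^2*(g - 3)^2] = 8*g*(g - 3)*(2*g - 3)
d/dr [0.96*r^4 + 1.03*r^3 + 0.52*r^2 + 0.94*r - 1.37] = 3.84*r^3 + 3.09*r^2 + 1.04*r + 0.94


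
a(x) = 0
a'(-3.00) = 0.00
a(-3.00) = 0.00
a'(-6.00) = 0.00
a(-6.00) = 0.00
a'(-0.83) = 0.00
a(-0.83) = 0.00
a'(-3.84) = 0.00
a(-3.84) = 0.00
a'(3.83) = 0.00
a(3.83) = 0.00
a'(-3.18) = 0.00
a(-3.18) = 0.00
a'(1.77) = 0.00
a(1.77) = 0.00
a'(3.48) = 0.00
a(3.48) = 0.00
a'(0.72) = 0.00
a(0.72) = 0.00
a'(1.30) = 0.00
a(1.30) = 0.00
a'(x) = 0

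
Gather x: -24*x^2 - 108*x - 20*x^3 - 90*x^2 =-20*x^3 - 114*x^2 - 108*x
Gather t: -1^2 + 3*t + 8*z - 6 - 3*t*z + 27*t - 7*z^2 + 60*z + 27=t*(30 - 3*z) - 7*z^2 + 68*z + 20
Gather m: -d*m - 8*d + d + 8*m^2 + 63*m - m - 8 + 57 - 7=-7*d + 8*m^2 + m*(62 - d) + 42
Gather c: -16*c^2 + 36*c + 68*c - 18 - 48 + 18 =-16*c^2 + 104*c - 48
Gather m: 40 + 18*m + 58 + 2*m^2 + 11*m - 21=2*m^2 + 29*m + 77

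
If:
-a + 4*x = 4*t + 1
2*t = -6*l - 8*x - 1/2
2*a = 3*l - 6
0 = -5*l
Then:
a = -3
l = 0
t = 7/20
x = -3/20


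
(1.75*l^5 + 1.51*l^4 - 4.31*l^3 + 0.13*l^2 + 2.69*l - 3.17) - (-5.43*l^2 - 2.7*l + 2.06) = 1.75*l^5 + 1.51*l^4 - 4.31*l^3 + 5.56*l^2 + 5.39*l - 5.23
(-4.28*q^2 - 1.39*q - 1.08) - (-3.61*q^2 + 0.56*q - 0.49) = -0.67*q^2 - 1.95*q - 0.59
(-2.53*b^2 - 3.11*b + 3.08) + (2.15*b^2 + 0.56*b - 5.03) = -0.38*b^2 - 2.55*b - 1.95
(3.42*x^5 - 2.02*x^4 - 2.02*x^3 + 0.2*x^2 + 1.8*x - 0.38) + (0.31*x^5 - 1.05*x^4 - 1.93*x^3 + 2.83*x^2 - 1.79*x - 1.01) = 3.73*x^5 - 3.07*x^4 - 3.95*x^3 + 3.03*x^2 + 0.01*x - 1.39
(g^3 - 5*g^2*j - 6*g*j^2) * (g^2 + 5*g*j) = g^5 - 31*g^3*j^2 - 30*g^2*j^3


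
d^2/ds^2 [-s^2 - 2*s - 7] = -2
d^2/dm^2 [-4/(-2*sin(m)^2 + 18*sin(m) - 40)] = 2*(-4*sin(m)^4 + 27*sin(m)^3 + 5*sin(m)^2 - 234*sin(m) + 122)/(sin(m)^2 - 9*sin(m) + 20)^3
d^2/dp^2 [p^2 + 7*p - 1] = 2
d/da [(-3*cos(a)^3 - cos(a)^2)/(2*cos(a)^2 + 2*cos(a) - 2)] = (-23*cos(a)/4 + 3*cos(2*a) + 3*cos(3*a)/4 + 1)*sin(a)*cos(a)/(2*(-sin(a)^2 + cos(a))^2)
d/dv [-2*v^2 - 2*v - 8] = -4*v - 2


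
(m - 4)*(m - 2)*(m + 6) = m^3 - 28*m + 48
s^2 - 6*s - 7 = (s - 7)*(s + 1)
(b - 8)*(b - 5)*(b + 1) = b^3 - 12*b^2 + 27*b + 40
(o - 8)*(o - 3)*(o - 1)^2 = o^4 - 13*o^3 + 47*o^2 - 59*o + 24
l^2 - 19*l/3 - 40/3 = (l - 8)*(l + 5/3)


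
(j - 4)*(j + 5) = j^2 + j - 20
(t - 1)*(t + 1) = t^2 - 1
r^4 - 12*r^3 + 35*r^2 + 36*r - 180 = (r - 6)*(r - 5)*(r - 3)*(r + 2)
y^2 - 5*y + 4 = (y - 4)*(y - 1)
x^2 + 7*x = x*(x + 7)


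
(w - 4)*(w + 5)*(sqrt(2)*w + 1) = sqrt(2)*w^3 + w^2 + sqrt(2)*w^2 - 20*sqrt(2)*w + w - 20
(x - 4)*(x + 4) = x^2 - 16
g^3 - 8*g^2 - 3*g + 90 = (g - 6)*(g - 5)*(g + 3)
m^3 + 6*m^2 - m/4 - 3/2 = (m - 1/2)*(m + 1/2)*(m + 6)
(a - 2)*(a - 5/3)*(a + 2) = a^3 - 5*a^2/3 - 4*a + 20/3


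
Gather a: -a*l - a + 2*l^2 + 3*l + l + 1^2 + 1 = a*(-l - 1) + 2*l^2 + 4*l + 2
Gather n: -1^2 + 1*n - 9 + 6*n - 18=7*n - 28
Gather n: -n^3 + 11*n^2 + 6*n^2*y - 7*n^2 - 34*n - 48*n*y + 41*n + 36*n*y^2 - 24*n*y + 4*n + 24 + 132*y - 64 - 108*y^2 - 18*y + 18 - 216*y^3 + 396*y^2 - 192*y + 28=-n^3 + n^2*(6*y + 4) + n*(36*y^2 - 72*y + 11) - 216*y^3 + 288*y^2 - 78*y + 6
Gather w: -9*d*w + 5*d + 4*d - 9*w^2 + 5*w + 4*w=9*d - 9*w^2 + w*(9 - 9*d)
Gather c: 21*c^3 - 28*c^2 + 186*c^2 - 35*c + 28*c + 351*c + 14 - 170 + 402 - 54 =21*c^3 + 158*c^2 + 344*c + 192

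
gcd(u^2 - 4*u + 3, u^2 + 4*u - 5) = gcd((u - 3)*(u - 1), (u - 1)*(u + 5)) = u - 1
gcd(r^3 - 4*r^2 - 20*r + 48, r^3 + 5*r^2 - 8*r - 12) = r - 2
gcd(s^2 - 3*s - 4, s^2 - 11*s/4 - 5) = s - 4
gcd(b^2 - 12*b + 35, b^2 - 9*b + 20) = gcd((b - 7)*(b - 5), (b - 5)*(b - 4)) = b - 5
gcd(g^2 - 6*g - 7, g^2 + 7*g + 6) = g + 1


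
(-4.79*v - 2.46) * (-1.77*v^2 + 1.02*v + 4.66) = 8.4783*v^3 - 0.5316*v^2 - 24.8306*v - 11.4636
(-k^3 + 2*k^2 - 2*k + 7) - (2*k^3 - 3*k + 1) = -3*k^3 + 2*k^2 + k + 6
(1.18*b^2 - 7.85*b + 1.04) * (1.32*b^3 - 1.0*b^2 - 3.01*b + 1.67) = 1.5576*b^5 - 11.542*b^4 + 5.671*b^3 + 24.5591*b^2 - 16.2399*b + 1.7368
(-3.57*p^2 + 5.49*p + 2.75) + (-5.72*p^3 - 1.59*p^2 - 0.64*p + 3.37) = -5.72*p^3 - 5.16*p^2 + 4.85*p + 6.12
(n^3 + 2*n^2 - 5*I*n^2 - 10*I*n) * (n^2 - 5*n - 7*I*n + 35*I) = n^5 - 3*n^4 - 12*I*n^4 - 45*n^3 + 36*I*n^3 + 105*n^2 + 120*I*n^2 + 350*n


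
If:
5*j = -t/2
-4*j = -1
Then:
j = 1/4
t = -5/2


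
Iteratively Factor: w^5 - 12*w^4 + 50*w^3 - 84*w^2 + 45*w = (w - 3)*(w^4 - 9*w^3 + 23*w^2 - 15*w) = (w - 5)*(w - 3)*(w^3 - 4*w^2 + 3*w) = (w - 5)*(w - 3)^2*(w^2 - w) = (w - 5)*(w - 3)^2*(w - 1)*(w)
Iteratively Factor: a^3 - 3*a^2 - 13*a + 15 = (a - 1)*(a^2 - 2*a - 15) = (a - 1)*(a + 3)*(a - 5)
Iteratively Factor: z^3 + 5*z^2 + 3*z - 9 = (z + 3)*(z^2 + 2*z - 3) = (z + 3)^2*(z - 1)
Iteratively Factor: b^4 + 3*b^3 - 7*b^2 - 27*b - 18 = (b + 3)*(b^3 - 7*b - 6) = (b - 3)*(b + 3)*(b^2 + 3*b + 2) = (b - 3)*(b + 1)*(b + 3)*(b + 2)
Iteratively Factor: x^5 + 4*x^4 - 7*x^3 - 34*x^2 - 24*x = (x + 4)*(x^4 - 7*x^2 - 6*x) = x*(x + 4)*(x^3 - 7*x - 6) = x*(x + 2)*(x + 4)*(x^2 - 2*x - 3) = x*(x - 3)*(x + 2)*(x + 4)*(x + 1)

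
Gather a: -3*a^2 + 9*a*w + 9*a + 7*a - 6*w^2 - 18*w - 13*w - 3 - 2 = -3*a^2 + a*(9*w + 16) - 6*w^2 - 31*w - 5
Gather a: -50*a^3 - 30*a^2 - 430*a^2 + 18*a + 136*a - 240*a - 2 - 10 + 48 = -50*a^3 - 460*a^2 - 86*a + 36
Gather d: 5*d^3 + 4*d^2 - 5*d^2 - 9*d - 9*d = 5*d^3 - d^2 - 18*d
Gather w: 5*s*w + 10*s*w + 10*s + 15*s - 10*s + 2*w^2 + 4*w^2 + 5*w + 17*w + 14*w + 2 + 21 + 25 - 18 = 15*s + 6*w^2 + w*(15*s + 36) + 30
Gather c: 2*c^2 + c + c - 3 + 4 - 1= 2*c^2 + 2*c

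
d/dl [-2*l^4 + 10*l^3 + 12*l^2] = 2*l*(-4*l^2 + 15*l + 12)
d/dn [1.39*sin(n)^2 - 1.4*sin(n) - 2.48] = (2.78*sin(n) - 1.4)*cos(n)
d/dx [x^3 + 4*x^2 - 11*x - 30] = 3*x^2 + 8*x - 11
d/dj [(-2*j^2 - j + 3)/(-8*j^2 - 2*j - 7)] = (-4*j^2 + 76*j + 13)/(64*j^4 + 32*j^3 + 116*j^2 + 28*j + 49)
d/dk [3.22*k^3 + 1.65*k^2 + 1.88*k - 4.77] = 9.66*k^2 + 3.3*k + 1.88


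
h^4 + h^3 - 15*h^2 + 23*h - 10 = (h - 2)*(h - 1)^2*(h + 5)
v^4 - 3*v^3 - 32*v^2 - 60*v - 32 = (v - 8)*(v + 1)*(v + 2)^2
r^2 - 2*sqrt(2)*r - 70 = (r - 7*sqrt(2))*(r + 5*sqrt(2))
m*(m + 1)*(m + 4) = m^3 + 5*m^2 + 4*m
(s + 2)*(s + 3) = s^2 + 5*s + 6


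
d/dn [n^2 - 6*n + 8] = 2*n - 6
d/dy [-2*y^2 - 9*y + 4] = -4*y - 9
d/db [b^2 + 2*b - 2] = 2*b + 2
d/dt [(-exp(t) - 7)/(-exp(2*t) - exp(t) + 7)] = (-(exp(t) + 7)*(2*exp(t) + 1) + exp(2*t) + exp(t) - 7)*exp(t)/(exp(2*t) + exp(t) - 7)^2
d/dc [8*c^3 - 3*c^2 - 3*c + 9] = 24*c^2 - 6*c - 3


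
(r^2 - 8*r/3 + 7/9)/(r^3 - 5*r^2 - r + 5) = (r^2 - 8*r/3 + 7/9)/(r^3 - 5*r^2 - r + 5)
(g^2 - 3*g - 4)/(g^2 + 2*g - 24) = (g + 1)/(g + 6)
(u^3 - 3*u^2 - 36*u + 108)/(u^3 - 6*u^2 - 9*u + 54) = (u + 6)/(u + 3)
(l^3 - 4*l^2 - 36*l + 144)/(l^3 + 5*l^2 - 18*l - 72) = (l - 6)/(l + 3)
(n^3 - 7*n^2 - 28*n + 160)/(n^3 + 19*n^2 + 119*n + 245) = (n^2 - 12*n + 32)/(n^2 + 14*n + 49)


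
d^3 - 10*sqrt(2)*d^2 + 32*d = d*(d - 8*sqrt(2))*(d - 2*sqrt(2))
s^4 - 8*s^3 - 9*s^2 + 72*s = s*(s - 8)*(s - 3)*(s + 3)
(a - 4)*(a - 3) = a^2 - 7*a + 12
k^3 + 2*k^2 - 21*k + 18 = (k - 3)*(k - 1)*(k + 6)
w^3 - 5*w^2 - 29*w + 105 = (w - 7)*(w - 3)*(w + 5)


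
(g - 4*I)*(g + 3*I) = g^2 - I*g + 12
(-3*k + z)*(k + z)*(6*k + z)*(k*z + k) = -18*k^4*z - 18*k^4 - 15*k^3*z^2 - 15*k^3*z + 4*k^2*z^3 + 4*k^2*z^2 + k*z^4 + k*z^3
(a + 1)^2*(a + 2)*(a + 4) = a^4 + 8*a^3 + 21*a^2 + 22*a + 8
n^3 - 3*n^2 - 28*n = n*(n - 7)*(n + 4)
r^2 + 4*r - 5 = (r - 1)*(r + 5)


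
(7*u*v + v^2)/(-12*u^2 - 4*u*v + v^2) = v*(-7*u - v)/(12*u^2 + 4*u*v - v^2)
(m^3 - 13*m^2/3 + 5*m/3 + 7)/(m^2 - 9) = (3*m^2 - 4*m - 7)/(3*(m + 3))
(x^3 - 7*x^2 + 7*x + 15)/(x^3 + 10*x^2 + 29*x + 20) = (x^2 - 8*x + 15)/(x^2 + 9*x + 20)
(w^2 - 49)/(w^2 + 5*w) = (w^2 - 49)/(w*(w + 5))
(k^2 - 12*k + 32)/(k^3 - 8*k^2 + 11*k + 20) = (k - 8)/(k^2 - 4*k - 5)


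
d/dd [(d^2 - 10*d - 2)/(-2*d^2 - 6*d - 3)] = 2*(-13*d^2 - 7*d + 9)/(4*d^4 + 24*d^3 + 48*d^2 + 36*d + 9)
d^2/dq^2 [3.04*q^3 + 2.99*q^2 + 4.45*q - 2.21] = 18.24*q + 5.98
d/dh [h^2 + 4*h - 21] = 2*h + 4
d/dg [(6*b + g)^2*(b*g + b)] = b*(6*b + g)*(6*b + 3*g + 2)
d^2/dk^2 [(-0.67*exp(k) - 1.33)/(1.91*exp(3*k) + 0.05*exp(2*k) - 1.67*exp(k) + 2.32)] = (-9.776908*exp(6*k) - 43.859712*exp(5*k) - 9.94723599999999*exp(4*k) + 47.011109*exp(3*k) + 53.840949*exp(2*k) - 5.687965*exp(k) - 8.75916)*exp(k)/(6.967871*exp(9*k) + 0.547215*exp(8*k) - 18.262656*exp(7*k) + 24.433991*exp(6*k) + 17.297232*exp(5*k) - 43.964889*exp(4*k) + 25.021369*exp(3*k) + 20.218104*exp(2*k) - 26.965824*exp(k) + 12.487168)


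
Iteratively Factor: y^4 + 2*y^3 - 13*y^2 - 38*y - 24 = (y + 3)*(y^3 - y^2 - 10*y - 8) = (y - 4)*(y + 3)*(y^2 + 3*y + 2) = (y - 4)*(y + 2)*(y + 3)*(y + 1)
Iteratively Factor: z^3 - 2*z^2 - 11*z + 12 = (z - 1)*(z^2 - z - 12) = (z - 4)*(z - 1)*(z + 3)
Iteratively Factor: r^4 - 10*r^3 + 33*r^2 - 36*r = (r - 4)*(r^3 - 6*r^2 + 9*r) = (r - 4)*(r - 3)*(r^2 - 3*r) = (r - 4)*(r - 3)^2*(r)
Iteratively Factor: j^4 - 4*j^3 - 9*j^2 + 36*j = (j + 3)*(j^3 - 7*j^2 + 12*j) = j*(j + 3)*(j^2 - 7*j + 12) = j*(j - 4)*(j + 3)*(j - 3)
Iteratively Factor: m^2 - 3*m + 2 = (m - 1)*(m - 2)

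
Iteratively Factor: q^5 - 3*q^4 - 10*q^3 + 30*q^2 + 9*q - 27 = (q - 3)*(q^4 - 10*q^2 + 9) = (q - 3)^2*(q^3 + 3*q^2 - q - 3) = (q - 3)^2*(q + 1)*(q^2 + 2*q - 3) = (q - 3)^2*(q - 1)*(q + 1)*(q + 3)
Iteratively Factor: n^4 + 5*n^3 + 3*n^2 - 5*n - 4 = (n - 1)*(n^3 + 6*n^2 + 9*n + 4) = (n - 1)*(n + 4)*(n^2 + 2*n + 1) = (n - 1)*(n + 1)*(n + 4)*(n + 1)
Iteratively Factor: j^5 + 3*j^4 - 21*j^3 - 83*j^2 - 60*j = (j - 5)*(j^4 + 8*j^3 + 19*j^2 + 12*j) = (j - 5)*(j + 3)*(j^3 + 5*j^2 + 4*j) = (j - 5)*(j + 3)*(j + 4)*(j^2 + j) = j*(j - 5)*(j + 3)*(j + 4)*(j + 1)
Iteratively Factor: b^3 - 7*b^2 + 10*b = (b - 5)*(b^2 - 2*b) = (b - 5)*(b - 2)*(b)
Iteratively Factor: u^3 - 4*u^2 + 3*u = (u)*(u^2 - 4*u + 3) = u*(u - 3)*(u - 1)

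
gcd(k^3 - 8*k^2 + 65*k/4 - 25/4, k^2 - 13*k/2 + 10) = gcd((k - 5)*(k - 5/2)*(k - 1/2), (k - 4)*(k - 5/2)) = k - 5/2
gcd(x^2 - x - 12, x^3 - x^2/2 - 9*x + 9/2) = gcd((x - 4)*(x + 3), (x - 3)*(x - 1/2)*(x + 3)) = x + 3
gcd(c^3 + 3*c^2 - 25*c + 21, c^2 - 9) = c - 3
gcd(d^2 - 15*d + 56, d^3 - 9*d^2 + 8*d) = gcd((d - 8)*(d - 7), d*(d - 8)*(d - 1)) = d - 8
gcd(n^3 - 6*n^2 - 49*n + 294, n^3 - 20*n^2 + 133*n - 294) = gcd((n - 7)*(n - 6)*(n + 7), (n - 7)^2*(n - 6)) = n^2 - 13*n + 42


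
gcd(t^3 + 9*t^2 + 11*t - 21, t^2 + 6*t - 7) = t^2 + 6*t - 7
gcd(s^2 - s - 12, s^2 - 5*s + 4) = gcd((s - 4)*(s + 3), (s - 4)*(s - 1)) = s - 4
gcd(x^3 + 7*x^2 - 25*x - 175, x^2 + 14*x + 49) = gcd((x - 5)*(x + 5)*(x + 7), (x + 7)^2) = x + 7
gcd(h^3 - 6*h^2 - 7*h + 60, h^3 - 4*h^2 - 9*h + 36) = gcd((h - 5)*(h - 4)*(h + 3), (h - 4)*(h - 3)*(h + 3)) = h^2 - h - 12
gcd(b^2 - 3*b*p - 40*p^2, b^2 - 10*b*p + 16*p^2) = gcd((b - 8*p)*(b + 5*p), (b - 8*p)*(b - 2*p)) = -b + 8*p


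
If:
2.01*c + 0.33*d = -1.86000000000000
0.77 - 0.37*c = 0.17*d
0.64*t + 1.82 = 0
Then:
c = -2.60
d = 10.18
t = -2.84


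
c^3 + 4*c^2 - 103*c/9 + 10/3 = (c - 5/3)*(c - 1/3)*(c + 6)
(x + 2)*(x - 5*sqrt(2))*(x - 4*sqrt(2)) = x^3 - 9*sqrt(2)*x^2 + 2*x^2 - 18*sqrt(2)*x + 40*x + 80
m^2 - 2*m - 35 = (m - 7)*(m + 5)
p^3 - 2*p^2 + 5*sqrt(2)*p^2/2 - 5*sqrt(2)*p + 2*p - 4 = (p - 2)*(p + sqrt(2)/2)*(p + 2*sqrt(2))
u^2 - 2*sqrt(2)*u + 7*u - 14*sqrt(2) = (u + 7)*(u - 2*sqrt(2))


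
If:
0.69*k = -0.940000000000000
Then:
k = -1.36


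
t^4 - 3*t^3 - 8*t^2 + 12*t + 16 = (t - 4)*(t - 2)*(t + 1)*(t + 2)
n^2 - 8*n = n*(n - 8)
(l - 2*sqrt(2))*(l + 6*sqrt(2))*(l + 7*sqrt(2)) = l^3 + 11*sqrt(2)*l^2 + 32*l - 168*sqrt(2)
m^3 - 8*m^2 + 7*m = m*(m - 7)*(m - 1)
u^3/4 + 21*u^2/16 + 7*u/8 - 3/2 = (u/4 + 1)*(u - 3/4)*(u + 2)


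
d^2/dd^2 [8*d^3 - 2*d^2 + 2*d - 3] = 48*d - 4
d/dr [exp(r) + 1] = exp(r)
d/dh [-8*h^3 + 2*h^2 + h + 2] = -24*h^2 + 4*h + 1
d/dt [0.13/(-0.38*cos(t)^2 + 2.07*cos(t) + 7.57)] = (0.2691 - 0.0988*cos(t))*sin(t)/(-0.38*cos(t)^2 + 2.07*cos(t) + 7.57)^2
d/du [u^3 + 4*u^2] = u*(3*u + 8)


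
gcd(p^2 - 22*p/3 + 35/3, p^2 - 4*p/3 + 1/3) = 1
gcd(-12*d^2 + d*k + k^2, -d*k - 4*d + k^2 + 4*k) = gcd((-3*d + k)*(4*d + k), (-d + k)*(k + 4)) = 1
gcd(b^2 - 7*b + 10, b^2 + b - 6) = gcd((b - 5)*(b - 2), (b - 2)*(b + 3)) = b - 2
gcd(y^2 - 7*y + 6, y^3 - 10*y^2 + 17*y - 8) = y - 1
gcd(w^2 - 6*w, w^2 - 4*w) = w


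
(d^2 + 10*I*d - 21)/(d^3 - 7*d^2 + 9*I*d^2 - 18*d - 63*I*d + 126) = (d + 7*I)/(d^2 + d*(-7 + 6*I) - 42*I)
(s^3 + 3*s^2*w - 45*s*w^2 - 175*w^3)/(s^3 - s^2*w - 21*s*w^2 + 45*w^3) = (s^2 - 2*s*w - 35*w^2)/(s^2 - 6*s*w + 9*w^2)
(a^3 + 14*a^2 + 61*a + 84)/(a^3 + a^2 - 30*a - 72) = (a + 7)/(a - 6)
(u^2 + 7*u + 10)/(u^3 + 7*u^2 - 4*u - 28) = (u + 5)/(u^2 + 5*u - 14)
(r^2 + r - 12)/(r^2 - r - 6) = (r + 4)/(r + 2)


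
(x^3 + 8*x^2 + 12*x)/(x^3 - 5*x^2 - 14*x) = (x + 6)/(x - 7)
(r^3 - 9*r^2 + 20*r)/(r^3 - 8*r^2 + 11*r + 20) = r/(r + 1)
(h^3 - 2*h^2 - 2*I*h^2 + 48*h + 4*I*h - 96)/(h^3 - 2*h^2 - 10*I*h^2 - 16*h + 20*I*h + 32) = (h + 6*I)/(h - 2*I)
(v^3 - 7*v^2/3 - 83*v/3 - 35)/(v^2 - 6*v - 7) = (v^2 + 14*v/3 + 5)/(v + 1)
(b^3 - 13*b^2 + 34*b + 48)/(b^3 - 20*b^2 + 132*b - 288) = (b + 1)/(b - 6)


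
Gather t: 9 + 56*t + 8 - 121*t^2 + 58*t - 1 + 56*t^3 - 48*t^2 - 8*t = 56*t^3 - 169*t^2 + 106*t + 16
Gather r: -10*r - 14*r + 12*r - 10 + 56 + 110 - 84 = 72 - 12*r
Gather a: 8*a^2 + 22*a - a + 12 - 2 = 8*a^2 + 21*a + 10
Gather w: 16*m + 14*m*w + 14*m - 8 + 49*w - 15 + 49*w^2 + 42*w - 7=30*m + 49*w^2 + w*(14*m + 91) - 30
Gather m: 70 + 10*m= 10*m + 70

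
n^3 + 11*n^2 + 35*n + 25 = (n + 1)*(n + 5)^2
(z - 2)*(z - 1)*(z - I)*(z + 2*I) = z^4 - 3*z^3 + I*z^3 + 4*z^2 - 3*I*z^2 - 6*z + 2*I*z + 4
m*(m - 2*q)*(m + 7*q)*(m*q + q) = m^4*q + 5*m^3*q^2 + m^3*q - 14*m^2*q^3 + 5*m^2*q^2 - 14*m*q^3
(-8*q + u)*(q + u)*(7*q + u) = -56*q^3 - 57*q^2*u + u^3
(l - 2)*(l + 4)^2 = l^3 + 6*l^2 - 32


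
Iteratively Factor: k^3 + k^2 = (k)*(k^2 + k) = k*(k + 1)*(k)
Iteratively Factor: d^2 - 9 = (d - 3)*(d + 3)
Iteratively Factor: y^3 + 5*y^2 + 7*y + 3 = (y + 1)*(y^2 + 4*y + 3) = (y + 1)^2*(y + 3)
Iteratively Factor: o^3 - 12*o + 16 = (o - 2)*(o^2 + 2*o - 8) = (o - 2)*(o + 4)*(o - 2)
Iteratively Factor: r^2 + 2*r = (r + 2)*(r)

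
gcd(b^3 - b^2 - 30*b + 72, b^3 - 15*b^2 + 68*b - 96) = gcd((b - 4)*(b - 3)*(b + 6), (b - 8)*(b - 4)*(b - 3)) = b^2 - 7*b + 12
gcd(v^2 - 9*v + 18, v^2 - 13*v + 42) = v - 6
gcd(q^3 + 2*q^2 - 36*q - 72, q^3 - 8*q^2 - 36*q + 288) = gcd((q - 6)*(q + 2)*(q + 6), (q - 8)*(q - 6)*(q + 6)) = q^2 - 36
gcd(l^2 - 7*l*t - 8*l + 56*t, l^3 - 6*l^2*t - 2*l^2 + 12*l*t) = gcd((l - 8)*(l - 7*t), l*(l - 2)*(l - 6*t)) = 1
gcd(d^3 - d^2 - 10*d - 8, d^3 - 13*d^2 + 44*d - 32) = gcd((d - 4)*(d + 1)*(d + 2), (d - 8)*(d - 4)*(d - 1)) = d - 4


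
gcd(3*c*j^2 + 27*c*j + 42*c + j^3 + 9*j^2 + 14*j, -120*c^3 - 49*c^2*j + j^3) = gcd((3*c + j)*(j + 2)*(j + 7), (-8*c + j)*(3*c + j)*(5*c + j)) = 3*c + j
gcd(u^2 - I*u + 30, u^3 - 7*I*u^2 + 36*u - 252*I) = u - 6*I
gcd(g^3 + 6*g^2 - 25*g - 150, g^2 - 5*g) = g - 5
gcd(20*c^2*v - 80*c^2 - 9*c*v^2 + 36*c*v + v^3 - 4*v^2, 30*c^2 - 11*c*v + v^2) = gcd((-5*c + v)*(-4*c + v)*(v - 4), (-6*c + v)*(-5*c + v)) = -5*c + v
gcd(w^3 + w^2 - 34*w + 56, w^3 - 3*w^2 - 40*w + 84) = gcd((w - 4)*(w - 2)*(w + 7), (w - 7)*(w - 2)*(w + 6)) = w - 2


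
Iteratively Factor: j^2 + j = (j + 1)*(j)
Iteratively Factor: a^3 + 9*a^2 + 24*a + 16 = (a + 4)*(a^2 + 5*a + 4) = (a + 4)^2*(a + 1)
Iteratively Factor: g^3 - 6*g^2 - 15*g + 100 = (g - 5)*(g^2 - g - 20) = (g - 5)^2*(g + 4)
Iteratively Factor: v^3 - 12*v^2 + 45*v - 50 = (v - 2)*(v^2 - 10*v + 25) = (v - 5)*(v - 2)*(v - 5)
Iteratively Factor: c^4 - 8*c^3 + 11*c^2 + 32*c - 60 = (c - 2)*(c^3 - 6*c^2 - c + 30) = (c - 5)*(c - 2)*(c^2 - c - 6) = (c - 5)*(c - 3)*(c - 2)*(c + 2)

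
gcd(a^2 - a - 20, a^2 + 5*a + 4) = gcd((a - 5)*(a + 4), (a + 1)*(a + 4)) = a + 4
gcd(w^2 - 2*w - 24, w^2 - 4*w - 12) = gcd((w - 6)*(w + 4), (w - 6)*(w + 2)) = w - 6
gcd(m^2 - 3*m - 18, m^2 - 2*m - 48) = 1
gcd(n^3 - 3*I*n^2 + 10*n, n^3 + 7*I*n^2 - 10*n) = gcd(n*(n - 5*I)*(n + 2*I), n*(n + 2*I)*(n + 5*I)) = n^2 + 2*I*n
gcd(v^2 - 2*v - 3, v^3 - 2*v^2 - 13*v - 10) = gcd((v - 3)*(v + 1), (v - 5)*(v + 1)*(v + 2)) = v + 1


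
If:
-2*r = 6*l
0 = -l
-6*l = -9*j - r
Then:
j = 0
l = 0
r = 0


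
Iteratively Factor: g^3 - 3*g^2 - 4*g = (g)*(g^2 - 3*g - 4) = g*(g + 1)*(g - 4)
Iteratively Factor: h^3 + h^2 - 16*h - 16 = (h + 4)*(h^2 - 3*h - 4) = (h - 4)*(h + 4)*(h + 1)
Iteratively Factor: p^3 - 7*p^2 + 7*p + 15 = (p - 5)*(p^2 - 2*p - 3) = (p - 5)*(p + 1)*(p - 3)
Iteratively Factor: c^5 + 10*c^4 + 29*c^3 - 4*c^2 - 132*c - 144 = (c + 2)*(c^4 + 8*c^3 + 13*c^2 - 30*c - 72) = (c + 2)*(c + 3)*(c^3 + 5*c^2 - 2*c - 24) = (c + 2)*(c + 3)*(c + 4)*(c^2 + c - 6) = (c + 2)*(c + 3)^2*(c + 4)*(c - 2)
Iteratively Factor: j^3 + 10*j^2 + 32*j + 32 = (j + 2)*(j^2 + 8*j + 16) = (j + 2)*(j + 4)*(j + 4)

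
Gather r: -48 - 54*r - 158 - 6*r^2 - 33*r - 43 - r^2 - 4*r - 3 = -7*r^2 - 91*r - 252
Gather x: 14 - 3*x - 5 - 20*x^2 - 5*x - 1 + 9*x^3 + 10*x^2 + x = 9*x^3 - 10*x^2 - 7*x + 8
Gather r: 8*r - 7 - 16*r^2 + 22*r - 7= -16*r^2 + 30*r - 14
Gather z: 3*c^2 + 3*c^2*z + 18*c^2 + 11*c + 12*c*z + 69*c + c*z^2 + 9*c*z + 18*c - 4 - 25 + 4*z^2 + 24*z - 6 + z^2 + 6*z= 21*c^2 + 98*c + z^2*(c + 5) + z*(3*c^2 + 21*c + 30) - 35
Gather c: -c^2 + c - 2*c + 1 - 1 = -c^2 - c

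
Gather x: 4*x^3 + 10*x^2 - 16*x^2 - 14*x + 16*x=4*x^3 - 6*x^2 + 2*x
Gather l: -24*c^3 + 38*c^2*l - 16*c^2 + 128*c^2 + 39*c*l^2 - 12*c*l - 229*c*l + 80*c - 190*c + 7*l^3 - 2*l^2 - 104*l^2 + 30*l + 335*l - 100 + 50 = -24*c^3 + 112*c^2 - 110*c + 7*l^3 + l^2*(39*c - 106) + l*(38*c^2 - 241*c + 365) - 50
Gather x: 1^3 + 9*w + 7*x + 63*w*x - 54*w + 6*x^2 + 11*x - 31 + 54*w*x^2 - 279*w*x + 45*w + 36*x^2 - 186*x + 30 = x^2*(54*w + 42) + x*(-216*w - 168)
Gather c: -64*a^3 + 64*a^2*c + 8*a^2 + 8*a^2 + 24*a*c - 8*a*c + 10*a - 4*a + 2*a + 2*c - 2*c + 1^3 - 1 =-64*a^3 + 16*a^2 + 8*a + c*(64*a^2 + 16*a)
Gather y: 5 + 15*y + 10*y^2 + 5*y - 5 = 10*y^2 + 20*y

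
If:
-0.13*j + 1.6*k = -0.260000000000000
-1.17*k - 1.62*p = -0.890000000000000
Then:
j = 11.362261669954 - 17.0414201183432*p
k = 0.760683760683761 - 1.38461538461538*p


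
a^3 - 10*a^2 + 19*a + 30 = (a - 6)*(a - 5)*(a + 1)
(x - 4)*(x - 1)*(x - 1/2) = x^3 - 11*x^2/2 + 13*x/2 - 2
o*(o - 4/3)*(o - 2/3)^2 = o^4 - 8*o^3/3 + 20*o^2/9 - 16*o/27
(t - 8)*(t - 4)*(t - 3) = t^3 - 15*t^2 + 68*t - 96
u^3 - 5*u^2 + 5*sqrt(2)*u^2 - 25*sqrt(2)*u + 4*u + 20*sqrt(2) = (u - 4)*(u - 1)*(u + 5*sqrt(2))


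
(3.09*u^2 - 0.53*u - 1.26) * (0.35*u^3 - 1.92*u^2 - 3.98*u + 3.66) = 1.0815*u^5 - 6.1183*u^4 - 11.7216*u^3 + 15.838*u^2 + 3.075*u - 4.6116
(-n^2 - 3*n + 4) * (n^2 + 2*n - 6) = -n^4 - 5*n^3 + 4*n^2 + 26*n - 24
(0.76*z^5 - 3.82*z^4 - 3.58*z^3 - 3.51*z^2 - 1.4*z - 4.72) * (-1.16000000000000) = -0.8816*z^5 + 4.4312*z^4 + 4.1528*z^3 + 4.0716*z^2 + 1.624*z + 5.4752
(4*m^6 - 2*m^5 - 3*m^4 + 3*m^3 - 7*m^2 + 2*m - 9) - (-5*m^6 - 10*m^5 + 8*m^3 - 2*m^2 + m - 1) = 9*m^6 + 8*m^5 - 3*m^4 - 5*m^3 - 5*m^2 + m - 8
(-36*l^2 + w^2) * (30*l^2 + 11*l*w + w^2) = -1080*l^4 - 396*l^3*w - 6*l^2*w^2 + 11*l*w^3 + w^4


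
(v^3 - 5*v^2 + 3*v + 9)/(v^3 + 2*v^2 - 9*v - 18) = (v^2 - 2*v - 3)/(v^2 + 5*v + 6)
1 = 1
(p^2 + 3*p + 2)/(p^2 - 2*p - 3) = (p + 2)/(p - 3)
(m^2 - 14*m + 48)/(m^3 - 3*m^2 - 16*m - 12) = (m - 8)/(m^2 + 3*m + 2)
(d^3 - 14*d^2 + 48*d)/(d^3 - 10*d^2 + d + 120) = d*(d - 6)/(d^2 - 2*d - 15)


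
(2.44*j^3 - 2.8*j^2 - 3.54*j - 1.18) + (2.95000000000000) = 2.44*j^3 - 2.8*j^2 - 3.54*j + 1.77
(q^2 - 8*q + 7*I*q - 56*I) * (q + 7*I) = q^3 - 8*q^2 + 14*I*q^2 - 49*q - 112*I*q + 392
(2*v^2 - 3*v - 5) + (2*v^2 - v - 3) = 4*v^2 - 4*v - 8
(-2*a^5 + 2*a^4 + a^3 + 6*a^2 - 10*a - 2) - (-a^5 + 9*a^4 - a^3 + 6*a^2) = -a^5 - 7*a^4 + 2*a^3 - 10*a - 2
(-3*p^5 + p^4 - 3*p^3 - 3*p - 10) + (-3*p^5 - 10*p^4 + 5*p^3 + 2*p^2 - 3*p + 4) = -6*p^5 - 9*p^4 + 2*p^3 + 2*p^2 - 6*p - 6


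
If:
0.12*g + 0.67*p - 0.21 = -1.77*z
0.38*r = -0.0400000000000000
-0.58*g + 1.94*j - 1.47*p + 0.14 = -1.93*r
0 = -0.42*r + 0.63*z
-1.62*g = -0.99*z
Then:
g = -0.04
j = 0.40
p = 0.51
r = -0.11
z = -0.07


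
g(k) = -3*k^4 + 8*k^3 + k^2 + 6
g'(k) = -12*k^3 + 24*k^2 + 2*k = 2*k*(-6*k^2 + 12*k + 1)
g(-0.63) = 3.92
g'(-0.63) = 11.27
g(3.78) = -160.11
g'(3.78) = -297.64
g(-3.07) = -482.54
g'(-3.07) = 567.27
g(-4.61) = -2111.48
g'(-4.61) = 1676.50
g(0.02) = 6.00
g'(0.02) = 0.05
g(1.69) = 23.00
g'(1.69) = 14.00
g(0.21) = 6.11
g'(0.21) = 1.37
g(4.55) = -505.51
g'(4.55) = -624.40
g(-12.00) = -75882.00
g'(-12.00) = 24168.00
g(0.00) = 6.00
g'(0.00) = 0.00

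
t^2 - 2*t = t*(t - 2)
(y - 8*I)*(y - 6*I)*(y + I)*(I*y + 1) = I*y^4 + 14*y^3 - 47*I*y^2 + 14*y - 48*I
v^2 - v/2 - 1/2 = (v - 1)*(v + 1/2)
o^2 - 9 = (o - 3)*(o + 3)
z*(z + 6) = z^2 + 6*z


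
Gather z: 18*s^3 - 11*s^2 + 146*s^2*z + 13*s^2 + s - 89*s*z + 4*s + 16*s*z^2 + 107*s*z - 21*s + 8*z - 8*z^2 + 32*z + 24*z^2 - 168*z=18*s^3 + 2*s^2 - 16*s + z^2*(16*s + 16) + z*(146*s^2 + 18*s - 128)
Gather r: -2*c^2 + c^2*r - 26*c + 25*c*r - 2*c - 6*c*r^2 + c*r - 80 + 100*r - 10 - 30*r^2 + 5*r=-2*c^2 - 28*c + r^2*(-6*c - 30) + r*(c^2 + 26*c + 105) - 90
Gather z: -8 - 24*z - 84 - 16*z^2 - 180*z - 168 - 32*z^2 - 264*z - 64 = -48*z^2 - 468*z - 324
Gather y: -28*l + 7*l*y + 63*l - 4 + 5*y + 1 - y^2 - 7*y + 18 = 35*l - y^2 + y*(7*l - 2) + 15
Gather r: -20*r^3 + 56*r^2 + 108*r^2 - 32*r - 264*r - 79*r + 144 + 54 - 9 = -20*r^3 + 164*r^2 - 375*r + 189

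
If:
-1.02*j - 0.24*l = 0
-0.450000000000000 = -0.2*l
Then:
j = -0.53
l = 2.25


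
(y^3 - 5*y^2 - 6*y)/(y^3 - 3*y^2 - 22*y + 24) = y*(y + 1)/(y^2 + 3*y - 4)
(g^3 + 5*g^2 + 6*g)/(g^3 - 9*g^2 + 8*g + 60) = g*(g + 3)/(g^2 - 11*g + 30)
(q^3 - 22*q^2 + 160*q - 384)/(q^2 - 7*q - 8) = (q^2 - 14*q + 48)/(q + 1)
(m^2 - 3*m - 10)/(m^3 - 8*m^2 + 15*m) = (m + 2)/(m*(m - 3))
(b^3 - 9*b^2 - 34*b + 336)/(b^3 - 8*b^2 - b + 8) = (b^2 - b - 42)/(b^2 - 1)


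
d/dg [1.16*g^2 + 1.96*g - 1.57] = 2.32*g + 1.96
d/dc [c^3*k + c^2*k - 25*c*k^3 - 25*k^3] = k*(3*c^2 + 2*c - 25*k^2)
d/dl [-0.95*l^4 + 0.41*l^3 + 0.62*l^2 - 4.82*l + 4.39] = -3.8*l^3 + 1.23*l^2 + 1.24*l - 4.82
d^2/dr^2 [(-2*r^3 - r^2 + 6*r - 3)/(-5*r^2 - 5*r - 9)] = 2*(-215*r^3 + 360*r^2 + 1521*r + 291)/(125*r^6 + 375*r^5 + 1050*r^4 + 1475*r^3 + 1890*r^2 + 1215*r + 729)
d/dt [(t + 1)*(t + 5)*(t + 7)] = 3*t^2 + 26*t + 47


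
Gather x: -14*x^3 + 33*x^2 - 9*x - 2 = -14*x^3 + 33*x^2 - 9*x - 2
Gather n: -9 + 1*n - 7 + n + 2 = 2*n - 14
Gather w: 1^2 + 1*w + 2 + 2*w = 3*w + 3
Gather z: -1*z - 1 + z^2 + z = z^2 - 1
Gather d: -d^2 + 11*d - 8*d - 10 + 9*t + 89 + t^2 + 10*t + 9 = -d^2 + 3*d + t^2 + 19*t + 88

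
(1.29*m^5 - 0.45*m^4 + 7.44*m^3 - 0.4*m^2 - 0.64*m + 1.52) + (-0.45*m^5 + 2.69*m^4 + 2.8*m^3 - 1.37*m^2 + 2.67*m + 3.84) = 0.84*m^5 + 2.24*m^4 + 10.24*m^3 - 1.77*m^2 + 2.03*m + 5.36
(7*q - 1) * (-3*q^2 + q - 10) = -21*q^3 + 10*q^2 - 71*q + 10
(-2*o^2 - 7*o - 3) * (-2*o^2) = 4*o^4 + 14*o^3 + 6*o^2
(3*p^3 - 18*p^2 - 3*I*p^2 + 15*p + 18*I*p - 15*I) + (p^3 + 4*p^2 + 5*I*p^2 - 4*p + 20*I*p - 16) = 4*p^3 - 14*p^2 + 2*I*p^2 + 11*p + 38*I*p - 16 - 15*I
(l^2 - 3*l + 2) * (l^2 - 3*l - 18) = l^4 - 6*l^3 - 7*l^2 + 48*l - 36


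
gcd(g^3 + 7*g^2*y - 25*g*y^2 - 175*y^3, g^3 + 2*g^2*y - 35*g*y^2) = -g^2 - 2*g*y + 35*y^2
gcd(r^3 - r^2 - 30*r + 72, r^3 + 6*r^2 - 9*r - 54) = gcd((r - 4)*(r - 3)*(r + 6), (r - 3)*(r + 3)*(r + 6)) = r^2 + 3*r - 18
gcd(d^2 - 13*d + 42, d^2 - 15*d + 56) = d - 7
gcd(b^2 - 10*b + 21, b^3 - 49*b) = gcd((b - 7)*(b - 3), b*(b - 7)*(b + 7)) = b - 7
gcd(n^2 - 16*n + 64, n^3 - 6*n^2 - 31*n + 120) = n - 8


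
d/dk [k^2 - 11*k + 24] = 2*k - 11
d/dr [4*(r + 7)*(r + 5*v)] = 8*r + 20*v + 28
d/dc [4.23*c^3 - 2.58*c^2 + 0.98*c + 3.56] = 12.69*c^2 - 5.16*c + 0.98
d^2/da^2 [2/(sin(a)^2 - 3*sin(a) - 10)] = 2*(-4*sin(a)^4 + 9*sin(a)^3 - 43*sin(a)^2 + 12*sin(a) + 38)/((sin(a) - 5)^3*(sin(a) + 2)^3)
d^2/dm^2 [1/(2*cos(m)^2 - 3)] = 4*(4*sin(m)^4 - cos(4*m))/(cos(2*m) - 2)^3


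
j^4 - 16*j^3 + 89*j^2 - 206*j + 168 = (j - 7)*(j - 4)*(j - 3)*(j - 2)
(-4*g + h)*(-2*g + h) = 8*g^2 - 6*g*h + h^2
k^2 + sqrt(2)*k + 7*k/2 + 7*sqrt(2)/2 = (k + 7/2)*(k + sqrt(2))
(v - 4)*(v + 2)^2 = v^3 - 12*v - 16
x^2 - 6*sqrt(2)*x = x*(x - 6*sqrt(2))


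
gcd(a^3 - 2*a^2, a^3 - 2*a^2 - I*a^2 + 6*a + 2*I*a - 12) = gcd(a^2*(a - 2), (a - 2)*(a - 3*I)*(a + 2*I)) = a - 2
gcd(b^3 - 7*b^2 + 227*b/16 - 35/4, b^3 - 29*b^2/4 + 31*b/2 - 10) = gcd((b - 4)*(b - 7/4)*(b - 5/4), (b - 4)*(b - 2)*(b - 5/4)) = b^2 - 21*b/4 + 5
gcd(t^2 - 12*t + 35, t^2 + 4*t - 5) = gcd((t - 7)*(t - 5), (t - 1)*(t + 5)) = 1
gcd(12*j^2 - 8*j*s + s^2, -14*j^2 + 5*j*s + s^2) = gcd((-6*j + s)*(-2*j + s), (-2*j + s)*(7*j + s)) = -2*j + s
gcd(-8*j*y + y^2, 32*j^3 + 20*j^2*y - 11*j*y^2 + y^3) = -8*j + y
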